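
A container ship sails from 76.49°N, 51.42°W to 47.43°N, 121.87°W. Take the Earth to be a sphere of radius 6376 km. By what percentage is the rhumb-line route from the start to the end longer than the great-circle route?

5.1%

Great circle: σ = 0.6936 rad → d_gc = Rσ = 4422.3 km
Rhumb: Δφ = -0.5072, Δλ = -1.2296, Δψ = -1.1906, q = Δφ/Δψ = 0.4260 → d_rh = R√(Δφ²+q²Δλ²) = 4648.8 km
Excess = (4648.8 − 4422.3) / 4422.3 = 226.5 / 4422.3 = 5.12% ≈ 5.1%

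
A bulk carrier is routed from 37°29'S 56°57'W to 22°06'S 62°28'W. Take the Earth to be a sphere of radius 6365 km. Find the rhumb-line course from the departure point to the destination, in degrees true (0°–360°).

342.8°

Δψ = ln[tan(π/4+φ₂/2)/tan(π/4+φ₁/2)] = +0.3109
Δλ = -0.0963 rad (taken the short way round)
course = atan2(Δλ, Δψ) = 342.79°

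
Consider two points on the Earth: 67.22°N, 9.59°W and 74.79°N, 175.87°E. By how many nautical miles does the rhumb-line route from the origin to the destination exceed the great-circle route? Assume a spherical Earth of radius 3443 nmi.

Great circle: cos σ = sin φ₁ sin φ₂ + cos φ₁ cos φ₂ cos Δλ,  σ = 0.6623 rad → d_gc = 2280.3 nmi
Rhumb line: Δψ = +0.4113, q = Δφ/Δψ = 0.3212, d_rh = R√(Δφ²+q²Δλ²) = 3399.5 nmi
Excess = 3399.5 − 2280.3 = 1119.2 ≈ 1119 nmi

1119 nmi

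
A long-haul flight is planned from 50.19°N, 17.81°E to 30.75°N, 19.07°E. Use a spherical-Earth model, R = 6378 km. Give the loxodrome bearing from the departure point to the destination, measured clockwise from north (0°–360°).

Meridional parts: M(φ₁)=+1.0159, M(φ₂)=+0.5645 → ΔM = -0.4514;  Δλ = +0.0220 rad
tan C = Δλ / ΔM = -0.0487 → C = 177.21°

177.2°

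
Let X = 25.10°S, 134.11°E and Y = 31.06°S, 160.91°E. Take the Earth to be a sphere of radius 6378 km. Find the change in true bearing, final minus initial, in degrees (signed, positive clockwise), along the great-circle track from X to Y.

-12.8°

Initial bearing θ₁ = atan2(sin Δλ cos φ₂, cos φ₁ sin φ₂ − sin φ₁ cos φ₂ cos Δλ) = 110.30°
Final bearing θ₂ = (initial bearing from the destination back to the start) + 180° = 97.49°
Δθ = θ₂ − θ₁ = -12.8°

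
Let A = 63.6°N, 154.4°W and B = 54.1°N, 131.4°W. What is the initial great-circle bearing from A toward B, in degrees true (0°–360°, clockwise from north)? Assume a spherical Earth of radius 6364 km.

118.3°

θ = atan2( sin Δλ·cos φ₂ ,  cos φ₁ sin φ₂ − sin φ₁ cos φ₂ cos Δλ )
  = atan2(+0.2291, -0.1233) = 118.29°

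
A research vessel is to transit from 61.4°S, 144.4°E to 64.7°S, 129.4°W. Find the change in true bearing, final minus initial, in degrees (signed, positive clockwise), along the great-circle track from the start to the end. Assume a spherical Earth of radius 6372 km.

Initial bearing θ₁ = atan2(sin Δλ cos φ₂, cos φ₁ sin φ₂ − sin φ₁ cos φ₂ cos Δλ) = 133.73°
Final bearing θ₂ = (initial bearing from the destination back to the start) + 180° = 54.04°
Δθ = θ₂ − θ₁ = -79.7°

-79.7°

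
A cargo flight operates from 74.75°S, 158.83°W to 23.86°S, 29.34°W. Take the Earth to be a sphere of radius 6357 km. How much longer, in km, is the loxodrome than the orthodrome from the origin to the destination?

Great circle: cos σ = sin φ₁ sin φ₂ + cos φ₁ cos φ₂ cos Δλ,  σ = 1.3312 rad → d_gc = 8462.6 km
Rhumb line: Δψ = +1.5818, q = Δφ/Δψ = 0.5615, d_rh = R√(Δφ²+q²Δλ²) = 9846.7 km
Excess = 9846.7 − 8462.6 = 1384.1 ≈ 1384 km

1384 km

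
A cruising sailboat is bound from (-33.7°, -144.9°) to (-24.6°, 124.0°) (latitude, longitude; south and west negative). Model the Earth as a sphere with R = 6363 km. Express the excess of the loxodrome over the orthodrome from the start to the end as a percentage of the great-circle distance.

3.2%

Great circle: σ = 1.3526 rad → d_gc = Rσ = 8606.7 km
Rhumb: Δφ = +0.1588, Δλ = -1.5900, Δψ = +0.1822, q = Δφ/Δψ = 0.8719 → d_rh = R√(Δφ²+q²Δλ²) = 8878.4 km
Excess = (8878.4 − 8606.7) / 8606.7 = 271.7 / 8606.7 = 3.16% ≈ 3.2%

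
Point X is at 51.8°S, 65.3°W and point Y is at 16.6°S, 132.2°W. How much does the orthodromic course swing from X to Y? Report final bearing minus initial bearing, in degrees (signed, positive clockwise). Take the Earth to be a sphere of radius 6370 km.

+42.6°

Initial bearing θ₁ = atan2(sin Δλ cos φ₂, cos φ₁ sin φ₂ − sin φ₁ cos φ₂ cos Δλ) = 277.68°
Final bearing θ₂ = (initial bearing from the destination back to the start) + 180° = 320.24°
Δθ = θ₂ − θ₁ = +42.6°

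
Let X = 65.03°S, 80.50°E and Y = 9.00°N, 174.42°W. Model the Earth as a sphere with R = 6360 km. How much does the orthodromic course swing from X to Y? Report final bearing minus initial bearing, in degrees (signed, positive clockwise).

-75.0°

At departure: θ₁ = atan2(sin Δλ cos φ₂, cos φ₁ sin φ₂ − sin φ₁ cos φ₂ cos Δλ) = 99.93°
At arrival: θ₂ = atan2(sin Δλ cos φ₁, −cos φ₂ sin φ₁ + sin φ₂ cos φ₁ cos Δλ) = 24.90°
Δθ = θ₂ − θ₁ = -75.0°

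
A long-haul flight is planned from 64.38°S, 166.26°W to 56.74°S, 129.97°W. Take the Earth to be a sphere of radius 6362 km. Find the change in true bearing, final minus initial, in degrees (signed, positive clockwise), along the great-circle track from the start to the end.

Initial bearing θ₁ = atan2(sin Δλ cos φ₂, cos φ₁ sin φ₂ − sin φ₁ cos φ₂ cos Δλ) = 83.49°
Final bearing θ₂ = (initial bearing from the destination back to the start) + 180° = 51.57°
Δθ = θ₂ − θ₁ = -31.9°

-31.9°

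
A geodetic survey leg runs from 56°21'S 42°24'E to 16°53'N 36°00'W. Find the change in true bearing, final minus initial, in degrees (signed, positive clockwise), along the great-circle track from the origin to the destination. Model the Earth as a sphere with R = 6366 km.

+37.9°

Initial bearing θ₁ = atan2(sin Δλ cos φ₂, cos φ₁ sin φ₂ − sin φ₁ cos φ₂ cos Δλ) = 288.91°
Final bearing θ₂ = (initial bearing from the destination back to the start) + 180° = 326.78°
Δθ = θ₂ − θ₁ = +37.9°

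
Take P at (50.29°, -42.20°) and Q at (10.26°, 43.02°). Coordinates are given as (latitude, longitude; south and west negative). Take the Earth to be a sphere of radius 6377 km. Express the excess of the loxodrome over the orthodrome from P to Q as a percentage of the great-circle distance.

3.1%

Great circle: σ = 1.3802 rad → d_gc = Rσ = 8801.8 km
Rhumb: Δφ = -0.6987, Δλ = +1.4874, Δψ = -0.8385, q = Δφ/Δψ = 0.8332 → d_rh = R√(Δφ²+q²Δλ²) = 9072.0 km
Excess = (9072.0 − 8801.8) / 8801.8 = 270.2 / 8801.8 = 3.07% ≈ 3.1%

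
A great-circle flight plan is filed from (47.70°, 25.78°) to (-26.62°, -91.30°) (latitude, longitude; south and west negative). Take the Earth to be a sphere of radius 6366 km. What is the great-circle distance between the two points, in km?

Haversine: a = sin²(Δφ/2)+cos φ₁ cos φ₂ sin²(Δλ/2) = 0.80265;  σ = 2·atan2(√a,√(1−a))
σ = 127.251° → d = Rσ = 6366·2.22095 = 14139 km

14139 km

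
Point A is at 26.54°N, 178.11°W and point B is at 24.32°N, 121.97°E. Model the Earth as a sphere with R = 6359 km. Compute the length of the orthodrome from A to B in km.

5955 km

cos σ = sin φ₁ sin φ₂ + cos φ₁ cos φ₂ cos Δλ
      = sin(26.54°)sin(24.32°) + cos(26.54°)cos(24.32°)cos(-59.92°) = 0.5926
σ = 53.657° → d = Rσ = 6359·0.93649 = 5955 km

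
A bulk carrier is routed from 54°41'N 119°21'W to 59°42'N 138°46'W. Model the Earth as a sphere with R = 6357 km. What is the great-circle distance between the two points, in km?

cos σ = sin φ₁ sin φ₂ + cos φ₁ cos φ₂ cos Δλ
      = sin(54.68°)sin(59.70°) + cos(54.68°)cos(59.70°)cos(-19.42°) = 0.9796
σ = 11.598° → d = Rσ = 6357·0.20243 = 1287 km

1287 km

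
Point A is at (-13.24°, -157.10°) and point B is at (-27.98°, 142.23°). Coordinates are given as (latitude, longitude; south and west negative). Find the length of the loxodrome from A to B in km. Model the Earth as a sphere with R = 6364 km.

Rhumb course C = atan2(Δλ, Δψ) with Δψ = ln[tan(π/4+φ₂/2)/tan(π/4+φ₁/2)] = -0.2758, Δλ = -1.0589 → C = 255.40°
d = R·|Δφ| / |cos C| = 6364·0.25726 / 0.25208 = 6495 km

6495 km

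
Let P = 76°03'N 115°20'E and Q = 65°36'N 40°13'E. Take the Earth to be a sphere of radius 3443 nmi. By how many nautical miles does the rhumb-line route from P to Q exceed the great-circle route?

99 nmi

Great circle: cos σ = sin φ₁ sin φ₂ + cos φ₁ cos φ₂ cos Δλ,  σ = 0.4289 rad → d_gc = 1476.9 nmi
Rhumb line: Δψ = -0.5694, q = Δφ/Δψ = 0.3203, d_rh = R√(Δφ²+q²Δλ²) = 1576.3 nmi
Excess = 1576.3 − 1476.9 = 99.4 ≈ 99 nmi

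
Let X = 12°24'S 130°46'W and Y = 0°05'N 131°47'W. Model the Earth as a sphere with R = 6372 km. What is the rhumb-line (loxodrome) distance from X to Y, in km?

Δψ = ln[tan(π/4+φ₂/2)/tan(π/4+φ₁/2)] = +0.2196;  Δφ = +0.2179 rad,  Δλ = -0.0177 rad
q = Δφ/Δψ = 0.9922
d = R·√(Δφ² + q²Δλ²) = 6372·0.21859 = 1393 km

1393 km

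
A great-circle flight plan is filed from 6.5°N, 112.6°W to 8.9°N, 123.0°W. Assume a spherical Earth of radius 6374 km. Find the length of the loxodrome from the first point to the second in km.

1177 km

Δψ = ln[tan(π/4+φ₂/2)/tan(π/4+φ₁/2)] = +0.0423;  Δφ = +0.0419 rad,  Δλ = -0.1815 rad
q = Δφ/Δψ = 0.9909
d = R·√(Δφ² + q²Δλ²) = 6374·0.18468 = 1177 km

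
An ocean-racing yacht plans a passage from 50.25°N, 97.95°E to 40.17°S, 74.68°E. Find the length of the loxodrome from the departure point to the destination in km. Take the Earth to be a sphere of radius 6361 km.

10295 km

Δψ = ln[tan(π/4+φ₂/2)/tan(π/4+φ₁/2)] = -1.7843;  Δφ = -1.5781 rad,  Δλ = -0.4061 rad
q = Δφ/Δψ = 0.8845
d = R·√(Δφ² + q²Δλ²) = 6361·1.61849 = 10295 km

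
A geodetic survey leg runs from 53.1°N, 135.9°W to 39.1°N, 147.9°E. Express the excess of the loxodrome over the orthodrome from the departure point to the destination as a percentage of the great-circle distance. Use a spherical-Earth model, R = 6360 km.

4.3%

Great circle: σ = 0.9078 rad → d_gc = Rσ = 5773.6 km
Rhumb: Δφ = -0.2443, Δλ = -1.3299, Δψ = -0.3552, q = Δφ/Δψ = 0.6879 → d_rh = R√(Δφ²+q²Δλ²) = 6022.6 km
Excess = (6022.6 − 5773.6) / 5773.6 = 249.0 / 5773.6 = 4.31% ≈ 4.3%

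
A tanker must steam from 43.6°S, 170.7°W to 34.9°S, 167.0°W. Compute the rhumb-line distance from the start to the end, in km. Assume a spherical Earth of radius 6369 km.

1018 km

Rhumb course C = atan2(Δλ, Δψ) with Δψ = ln[tan(π/4+φ₂/2)/tan(π/4+φ₁/2)] = +0.1965, Δλ = +0.0646 → C = 18.19°
d = R·|Δφ| / |cos C| = 6369·0.15184 / 0.95002 = 1018 km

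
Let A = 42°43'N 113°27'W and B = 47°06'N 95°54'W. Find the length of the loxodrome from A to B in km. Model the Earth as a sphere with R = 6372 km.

1465 km

Rhumb course C = atan2(Δλ, Δψ) with Δψ = ln[tan(π/4+φ₂/2)/tan(π/4+φ₁/2)] = +0.1081, Δλ = +0.3063 → C = 70.56°
d = R·|Δφ| / |cos C| = 6372·0.07650 / 0.33279 = 1465 km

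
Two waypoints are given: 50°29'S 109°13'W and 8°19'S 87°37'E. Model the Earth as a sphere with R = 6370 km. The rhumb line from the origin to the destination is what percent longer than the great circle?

19.8%

Great circle: σ = 2.0841 rad → d_gc = Rσ = 13275.7 km
Rhumb: Δφ = +0.7359, Δλ = -2.8478, Δψ = +0.8782, q = Δφ/Δψ = 0.8380 → d_rh = R√(Δφ²+q²Δλ²) = 15908.3 km
Excess = (15908.3 − 13275.7) / 13275.7 = 2632.6 / 13275.7 = 19.83% ≈ 19.8%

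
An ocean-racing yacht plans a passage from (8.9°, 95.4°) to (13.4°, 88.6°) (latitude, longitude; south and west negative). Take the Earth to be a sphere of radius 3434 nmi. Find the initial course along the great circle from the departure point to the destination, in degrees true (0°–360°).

304.6°

θ = atan2( sin Δλ·cos φ₂ ,  cos φ₁ sin φ₂ − sin φ₁ cos φ₂ cos Δλ )
  = atan2(-0.1152, +0.0795) = 304.62°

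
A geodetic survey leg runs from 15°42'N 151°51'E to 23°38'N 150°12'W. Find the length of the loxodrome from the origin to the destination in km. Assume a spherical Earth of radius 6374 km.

6129 km

Δψ = ln[tan(π/4+φ₂/2)/tan(π/4+φ₁/2)] = +0.1472;  Δφ = +0.1385 rad,  Δλ = +1.0114 rad
q = Δφ/Δψ = 0.9407
d = R·√(Δφ² + q²Δλ²) = 6374·0.96149 = 6129 km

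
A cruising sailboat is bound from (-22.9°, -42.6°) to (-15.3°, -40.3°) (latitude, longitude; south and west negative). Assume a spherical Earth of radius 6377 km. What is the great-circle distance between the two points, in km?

cos σ = sin φ₁ sin φ₂ + cos φ₁ cos φ₂ cos Δλ
      = sin(-22.90°)sin(-15.30°) + cos(-22.90°)cos(-15.30°)cos(2.30°) = 0.9905
σ = 7.904° → d = Rσ = 6377·0.13795 = 880 km

880 km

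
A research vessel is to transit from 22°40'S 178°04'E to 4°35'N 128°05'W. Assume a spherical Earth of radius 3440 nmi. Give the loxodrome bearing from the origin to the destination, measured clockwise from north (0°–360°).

Δψ = ln[tan(π/4+φ₂/2)/tan(π/4+φ₁/2)] = +0.4864
Δλ = +0.9399 rad (taken the short way round)
course = atan2(Δλ, Δψ) = 62.64°

62.6°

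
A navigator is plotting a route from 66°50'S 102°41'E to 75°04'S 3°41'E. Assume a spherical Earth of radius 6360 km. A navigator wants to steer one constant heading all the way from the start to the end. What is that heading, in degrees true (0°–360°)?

255.5°

Meridional parts: M(φ₁)=-1.5849, M(φ₂)=-2.0321 → ΔM = -0.4472;  Δλ = -1.7279 rad
tan C = Δλ / ΔM = +3.8638 → C = 255.49°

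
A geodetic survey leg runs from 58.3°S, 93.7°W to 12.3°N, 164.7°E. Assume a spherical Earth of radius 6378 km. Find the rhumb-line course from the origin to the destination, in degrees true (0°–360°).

Δψ = ln[tan(π/4+φ₂/2)/tan(π/4+φ₁/2)] = +1.4754
Δλ = -1.7733 rad (taken the short way round)
course = atan2(Δλ, Δψ) = 309.76°

309.8°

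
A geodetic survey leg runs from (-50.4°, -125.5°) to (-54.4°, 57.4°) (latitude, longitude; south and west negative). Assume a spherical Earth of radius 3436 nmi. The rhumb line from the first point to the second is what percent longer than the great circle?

43.7%

Great circle: σ = 1.3120 rad → d_gc = Rσ = 4508.0 nmi
Rhumb: Δφ = -0.0698, Δλ = -3.0910, Δψ = -0.1145, q = Δφ/Δψ = 0.6096 → d_rh = R√(Δφ²+q²Δλ²) = 6478.8 nmi
Excess = (6478.8 − 4508.0) / 4508.0 = 1970.8 / 4508.0 = 43.72% ≈ 43.7%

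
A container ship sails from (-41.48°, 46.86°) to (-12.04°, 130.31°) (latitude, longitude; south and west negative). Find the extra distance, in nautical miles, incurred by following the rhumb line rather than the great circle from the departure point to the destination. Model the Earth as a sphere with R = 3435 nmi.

106 nmi

Great circle: cos σ = sin φ₁ sin φ₂ + cos φ₁ cos φ₂ cos Δλ,  σ = 1.3472 rad → d_gc = 4627.6 nmi
Rhumb line: Δψ = +0.5853, q = Δφ/Δψ = 0.8779, d_rh = R√(Δφ²+q²Δλ²) = 4733.4 nmi
Excess = 4733.4 − 4627.6 = 105.8 ≈ 106 nmi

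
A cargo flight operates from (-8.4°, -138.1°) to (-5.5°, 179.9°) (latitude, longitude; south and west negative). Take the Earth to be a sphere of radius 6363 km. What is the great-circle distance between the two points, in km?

Haversine: a = sin²(Δφ/2)+cos φ₁ cos φ₂ sin²(Δλ/2) = 0.12711;  σ = 2·atan2(√a,√(1−a))
σ = 41.773° → d = Rσ = 6363·0.72908 = 4639 km

4639 km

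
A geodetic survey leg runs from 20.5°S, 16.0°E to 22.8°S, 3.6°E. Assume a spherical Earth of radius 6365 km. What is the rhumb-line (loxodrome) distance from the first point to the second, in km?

1305 km

Δψ = ln[tan(π/4+φ₂/2)/tan(π/4+φ₁/2)] = -0.0432;  Δφ = -0.0401 rad,  Δλ = -0.2164 rad
q = Δφ/Δψ = 0.9294
d = R·√(Δφ² + q²Δλ²) = 6365·0.20510 = 1305 km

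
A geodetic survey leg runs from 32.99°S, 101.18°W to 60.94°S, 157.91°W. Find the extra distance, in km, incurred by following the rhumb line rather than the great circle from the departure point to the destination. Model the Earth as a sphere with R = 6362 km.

Great circle: cos σ = sin φ₁ sin φ₂ + cos φ₁ cos φ₂ cos Δλ,  σ = 0.7962 rad → d_gc = 5065.3 km
Rhumb line: Δψ = -0.7397, q = Δφ/Δψ = 0.6595, d_rh = R√(Δφ²+q²Δλ²) = 5185.4 km
Excess = 5185.4 − 5065.3 = 120.1 ≈ 120 km

120 km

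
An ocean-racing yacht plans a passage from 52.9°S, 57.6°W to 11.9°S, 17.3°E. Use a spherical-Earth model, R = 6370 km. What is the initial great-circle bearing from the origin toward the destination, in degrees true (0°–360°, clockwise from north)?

85.2°

θ = atan2( sin Δλ·cos φ₂ ,  cos φ₁ sin φ₂ − sin φ₁ cos φ₂ cos Δλ )
  = atan2(+0.9447, +0.0789) = 85.22°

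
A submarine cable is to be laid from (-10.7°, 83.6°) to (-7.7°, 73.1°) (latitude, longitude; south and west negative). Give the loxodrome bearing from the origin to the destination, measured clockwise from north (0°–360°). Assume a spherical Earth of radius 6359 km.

286.1°

Δψ = ln[tan(π/4+φ₂/2)/tan(π/4+φ₁/2)] = +0.0530
Δλ = -0.1833 rad (taken the short way round)
course = atan2(Δλ, Δψ) = 286.14°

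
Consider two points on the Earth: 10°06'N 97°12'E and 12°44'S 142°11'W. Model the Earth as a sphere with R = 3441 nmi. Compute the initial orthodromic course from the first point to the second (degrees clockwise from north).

θ = atan2( sin Δλ·cos φ₂ ,  cos φ₁ sin φ₂ − sin φ₁ cos φ₂ cos Δλ )
  = atan2(+0.8394, -0.1299) = 98.80°

98.8°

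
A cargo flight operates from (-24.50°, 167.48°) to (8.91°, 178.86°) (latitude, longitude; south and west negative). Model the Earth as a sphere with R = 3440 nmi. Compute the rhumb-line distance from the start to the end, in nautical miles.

Rhumb course C = atan2(Δλ, Δψ) with Δψ = ln[tan(π/4+φ₂/2)/tan(π/4+φ₁/2)] = +0.5974, Δλ = +0.1986 → C = 18.39°
d = R·|Δφ| / |cos C| = 3440·0.58311 / 0.94893 = 2114 nmi

2114 nmi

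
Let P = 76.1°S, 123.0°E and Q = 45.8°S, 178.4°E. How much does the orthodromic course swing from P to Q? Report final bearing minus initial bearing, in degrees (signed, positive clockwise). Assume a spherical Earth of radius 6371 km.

-50.9°

Initial bearing θ₁ = atan2(sin Δλ cos φ₂, cos φ₁ sin φ₂ − sin φ₁ cos φ₂ cos Δλ) = 69.72°
Final bearing θ₂ = (initial bearing from the destination back to the start) + 180° = 18.86°
Δθ = θ₂ − θ₁ = -50.9°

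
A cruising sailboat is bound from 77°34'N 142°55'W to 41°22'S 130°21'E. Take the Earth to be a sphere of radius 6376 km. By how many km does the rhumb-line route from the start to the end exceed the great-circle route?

Great circle: cos σ = sin φ₁ sin φ₂ + cos φ₁ cos φ₂ cos Δλ,  σ = 2.2603 rad → d_gc = 14411.79 km
Rhumb line: Δψ = -3.0114, q = Δφ/Δψ = 0.6893, d_rh = R√(Δφ²+q²Δλ²) = 14813.26 km
Excess = 14813.26 − 14411.79 = 401.47 ≈ 401 km

401 km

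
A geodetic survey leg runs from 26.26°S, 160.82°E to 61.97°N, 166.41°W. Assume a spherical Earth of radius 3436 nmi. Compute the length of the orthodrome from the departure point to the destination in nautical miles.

5522 nmi

Haversine: a = sin²(Δφ/2)+cos φ₁ cos φ₂ sin²(Δλ/2) = 0.51809;  σ = 2·atan2(√a,√(1−a))
σ = 92.074° → d = Rσ = 3436·1.60699 = 5522 nmi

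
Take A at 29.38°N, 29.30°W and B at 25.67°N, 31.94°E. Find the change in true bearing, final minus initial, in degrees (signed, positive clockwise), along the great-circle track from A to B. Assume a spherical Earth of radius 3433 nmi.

+30.6°

At departure: θ₁ = atan2(sin Δλ cos φ₂, cos φ₁ sin φ₂ − sin φ₁ cos φ₂ cos Δλ) = 78.22°
At arrival: θ₂ = atan2(sin Δλ cos φ₁, −cos φ₂ sin φ₁ + sin φ₂ cos φ₁ cos Δλ) = 108.83°
Δθ = θ₂ − θ₁ = +30.6°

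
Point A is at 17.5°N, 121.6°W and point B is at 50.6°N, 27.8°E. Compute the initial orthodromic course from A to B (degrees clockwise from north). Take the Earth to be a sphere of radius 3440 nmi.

N = sin Δλ·cos φ₂ = +0.3231;  D = cos φ₁ sin φ₂ − sin φ₁ cos φ₂ cos Δλ = +0.9013
initial course = atan2(N, D) = 19.72°

19.7°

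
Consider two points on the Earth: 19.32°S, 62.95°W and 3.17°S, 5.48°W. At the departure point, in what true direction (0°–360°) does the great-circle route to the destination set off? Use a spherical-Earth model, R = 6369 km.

81.5°

θ = atan2( sin Δλ·cos φ₂ ,  cos φ₁ sin φ₂ − sin φ₁ cos φ₂ cos Δλ )
  = atan2(+0.8418, +0.1255) = 81.52°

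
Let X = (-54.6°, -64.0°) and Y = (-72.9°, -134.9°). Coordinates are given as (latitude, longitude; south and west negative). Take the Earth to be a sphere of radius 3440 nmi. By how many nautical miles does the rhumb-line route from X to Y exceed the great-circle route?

109 nmi

Great circle: cos σ = sin φ₁ sin φ₂ + cos φ₁ cos φ₂ cos Δλ,  σ = 0.5830 rad → d_gc = 2005.4 nmi
Rhumb line: Δψ = -0.7527, q = Δφ/Δψ = 0.4243, d_rh = R√(Δφ²+q²Δλ²) = 2114.2 nmi
Excess = 2114.2 − 2005.4 = 108.8 ≈ 109 nmi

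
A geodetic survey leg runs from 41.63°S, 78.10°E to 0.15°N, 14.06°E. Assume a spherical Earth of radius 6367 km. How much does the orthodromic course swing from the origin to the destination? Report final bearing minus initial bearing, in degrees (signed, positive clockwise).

+26.7°

Initial bearing θ₁ = atan2(sin Δλ cos φ₂, cos φ₁ sin φ₂ − sin φ₁ cos φ₂ cos Δλ) = 288.04°
Final bearing θ₂ = (initial bearing from the destination back to the start) + 180° = 314.71°
Δθ = θ₂ − θ₁ = +26.7°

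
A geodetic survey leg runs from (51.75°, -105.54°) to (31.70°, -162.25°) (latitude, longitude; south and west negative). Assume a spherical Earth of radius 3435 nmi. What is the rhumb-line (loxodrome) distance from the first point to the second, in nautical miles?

2777 nmi

Rhumb course C = atan2(Δλ, Δψ) with Δψ = ln[tan(π/4+φ₂/2)/tan(π/4+φ₁/2)] = -0.4752, Δλ = -0.9898 → C = 244.35°
d = R·|Δφ| / |cos C| = 3435·0.34994 / 0.43283 = 2777 nmi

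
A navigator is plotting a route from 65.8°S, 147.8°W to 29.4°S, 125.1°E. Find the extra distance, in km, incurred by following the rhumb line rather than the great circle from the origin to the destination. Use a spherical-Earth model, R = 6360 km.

430 km

Great circle: cos σ = sin φ₁ sin φ₂ + cos φ₁ cos φ₂ cos Δλ,  σ = 1.0862 rad → d_gc = 6908.4 km
Rhumb line: Δψ = +1.0027, q = Δφ/Δψ = 0.6336, d_rh = R√(Δφ²+q²Δλ²) = 7338.1 km
Excess = 7338.1 − 6908.4 = 429.7 ≈ 430 km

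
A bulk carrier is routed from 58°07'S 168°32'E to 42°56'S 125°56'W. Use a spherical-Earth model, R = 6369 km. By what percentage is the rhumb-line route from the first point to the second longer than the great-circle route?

3.5%

Great circle: σ = 0.7399 rad → d_gc = Rσ = 4712.4 km
Rhumb: Δφ = +0.2650, Δλ = +1.1438, Δψ = +0.4218, q = Δφ/Δψ = 0.6283 → d_rh = R√(Δφ²+q²Δλ²) = 4878.4 km
Excess = (4878.4 − 4712.4) / 4712.4 = 166.0 / 4712.4 = 3.52% ≈ 3.5%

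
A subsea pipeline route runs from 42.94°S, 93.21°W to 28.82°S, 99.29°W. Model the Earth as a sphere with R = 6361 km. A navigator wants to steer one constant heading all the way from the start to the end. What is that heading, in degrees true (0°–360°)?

340.9°

Δψ = ln[tan(π/4+φ₂/2)/tan(π/4+φ₁/2)] = +0.3057
Δλ = -0.1061 rad (taken the short way round)
course = atan2(Δλ, Δψ) = 340.86°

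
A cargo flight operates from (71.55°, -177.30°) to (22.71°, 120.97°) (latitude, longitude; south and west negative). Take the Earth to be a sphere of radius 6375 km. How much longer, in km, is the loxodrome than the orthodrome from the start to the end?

Great circle: cos σ = sin φ₁ sin φ₂ + cos φ₁ cos φ₂ cos Δλ,  σ = 1.0420 rad → d_gc = 6642.8 km
Rhumb line: Δψ = -1.4104, q = Δφ/Δψ = 0.6044, d_rh = R√(Δφ²+q²Δλ²) = 6838.2 km
Excess = 6838.2 − 6642.8 = 195.4 ≈ 195 km

195 km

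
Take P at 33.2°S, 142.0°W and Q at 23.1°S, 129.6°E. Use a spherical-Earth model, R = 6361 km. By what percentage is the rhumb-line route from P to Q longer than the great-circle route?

Great circle: σ = 1.3322 rad → d_gc = Rσ = 8474.2 km
Rhumb: Δφ = +0.1763, Δλ = -1.5429, Δψ = +0.2003, q = Δφ/Δψ = 0.8799 → d_rh = R√(Δφ²+q²Δλ²) = 8708.2 km
Excess = (8708.2 − 8474.2) / 8474.2 = 234.0 / 8474.2 = 2.76% ≈ 2.8%

2.8%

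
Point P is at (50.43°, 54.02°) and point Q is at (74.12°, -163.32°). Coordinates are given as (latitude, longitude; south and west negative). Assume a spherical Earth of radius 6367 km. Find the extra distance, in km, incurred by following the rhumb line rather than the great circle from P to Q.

1521 km

Great circle: cos σ = sin φ₁ sin φ₂ + cos φ₁ cos φ₂ cos Δλ,  σ = 0.9237 rad → d_gc = 5881.4 km
Rhumb line: Δψ = +0.9475, q = Δφ/Δψ = 0.4364, d_rh = R√(Δφ²+q²Δλ²) = 7402.1 km
Excess = 7402.1 − 5881.4 = 1520.7 ≈ 1521 km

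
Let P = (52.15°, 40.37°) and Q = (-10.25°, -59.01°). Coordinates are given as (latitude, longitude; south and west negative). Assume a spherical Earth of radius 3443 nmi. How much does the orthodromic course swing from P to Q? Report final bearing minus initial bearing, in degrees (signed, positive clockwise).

At departure: θ₁ = atan2(sin Δλ cos φ₂, cos φ₁ sin φ₂ − sin φ₁ cos φ₂ cos Δλ) = 271.03°
At arrival: θ₂ = atan2(sin Δλ cos φ₁, −cos φ₂ sin φ₁ + sin φ₂ cos φ₁ cos Δλ) = 218.57°
Δθ = θ₂ − θ₁ = -52.5°

-52.5°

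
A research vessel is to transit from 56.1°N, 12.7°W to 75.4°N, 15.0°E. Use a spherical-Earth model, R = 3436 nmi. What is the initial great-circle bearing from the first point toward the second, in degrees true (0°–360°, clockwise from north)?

18.3°

N = sin Δλ·cos φ₂ = +0.1172;  D = cos φ₁ sin φ₂ − sin φ₁ cos φ₂ cos Δλ = +0.3545
initial course = atan2(N, D) = 18.29°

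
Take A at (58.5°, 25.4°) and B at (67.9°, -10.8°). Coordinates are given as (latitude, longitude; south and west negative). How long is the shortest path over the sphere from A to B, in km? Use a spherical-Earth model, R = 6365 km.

2049 km

Haversine: a = sin²(Δφ/2)+cos φ₁ cos φ₂ sin²(Δλ/2) = 0.02569;  σ = 2·atan2(√a,√(1−a))
σ = 18.445° → d = Rσ = 6365·0.32193 = 2049 km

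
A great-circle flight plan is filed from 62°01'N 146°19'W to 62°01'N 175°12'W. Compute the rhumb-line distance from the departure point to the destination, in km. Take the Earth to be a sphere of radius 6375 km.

1508 km

Δψ = ln[tan(π/4+φ₂/2)/tan(π/4+φ₁/2)] = +0.0000;  Δφ = +0.0000 rad,  Δλ = -0.5041 rad
Δψ ≈ 0 so q = cos φ₁ = 0.4692
d = R·√(Δφ² + q²Δλ²) = 6375·0.23654 = 1508 km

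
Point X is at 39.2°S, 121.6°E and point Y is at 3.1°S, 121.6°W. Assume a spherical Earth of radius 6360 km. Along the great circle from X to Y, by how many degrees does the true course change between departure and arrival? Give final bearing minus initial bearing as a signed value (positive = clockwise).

Initial bearing θ₁ = atan2(sin Δλ cos φ₂, cos φ₁ sin φ₂ − sin φ₁ cos φ₂ cos Δλ) = 110.12°
Final bearing θ₂ = (initial bearing from the destination back to the start) + 180° = 46.78°
Δθ = θ₂ − θ₁ = -63.3°

-63.3°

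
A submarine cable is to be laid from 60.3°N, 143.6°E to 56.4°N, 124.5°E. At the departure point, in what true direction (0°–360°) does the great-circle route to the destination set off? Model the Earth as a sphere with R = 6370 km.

N = sin Δλ·cos φ₂ = -0.1811;  D = cos φ₁ sin φ₂ − sin φ₁ cos φ₂ cos Δλ = -0.0416
initial course = atan2(N, D) = 257.08°

257.1°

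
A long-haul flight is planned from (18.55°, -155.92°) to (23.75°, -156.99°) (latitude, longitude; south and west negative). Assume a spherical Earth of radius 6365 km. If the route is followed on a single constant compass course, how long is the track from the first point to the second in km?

Δψ = ln[tan(π/4+φ₂/2)/tan(π/4+φ₁/2)] = +0.0974;  Δφ = +0.0908 rad,  Δλ = -0.0187 rad
q = Δφ/Δψ = 0.9322
d = R·√(Δφ² + q²Δλ²) = 6365·0.09241 = 588 km

588 km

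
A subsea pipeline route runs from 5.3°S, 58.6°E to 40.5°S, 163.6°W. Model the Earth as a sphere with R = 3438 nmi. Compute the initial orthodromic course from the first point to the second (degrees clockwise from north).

143.8°

N = sin Δλ·cos φ₂ = +0.5108;  D = cos φ₁ sin φ₂ − sin φ₁ cos φ₂ cos Δλ = -0.6987
initial course = atan2(N, D) = 143.83°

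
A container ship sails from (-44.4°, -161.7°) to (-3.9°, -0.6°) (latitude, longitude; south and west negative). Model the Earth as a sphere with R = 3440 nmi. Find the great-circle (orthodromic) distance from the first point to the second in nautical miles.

Haversine: a = sin²(Δφ/2)+cos φ₁ cos φ₂ sin²(Δλ/2) = 0.81340;  σ = 2·atan2(√a,√(1−a))
σ = 128.814° → d = Rσ = 3440·2.24823 = 7734 nmi

7734 nmi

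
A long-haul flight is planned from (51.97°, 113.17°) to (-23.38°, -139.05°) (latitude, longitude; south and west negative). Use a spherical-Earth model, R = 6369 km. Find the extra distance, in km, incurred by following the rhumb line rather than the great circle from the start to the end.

285 km

Great circle: cos σ = sin φ₁ sin φ₂ + cos φ₁ cos φ₂ cos Δλ,  σ = 2.0775 rad → d_gc = 13231.3 km
Rhumb line: Δψ = -1.4852, q = Δφ/Δψ = 0.8855, d_rh = R√(Δφ²+q²Δλ²) = 13516.7 km
Excess = 13516.7 − 13231.3 = 285.4 ≈ 285 km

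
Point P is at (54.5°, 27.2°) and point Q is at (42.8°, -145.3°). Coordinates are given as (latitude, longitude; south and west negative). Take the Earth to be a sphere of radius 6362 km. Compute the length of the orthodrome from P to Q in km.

9159 km

cos σ = sin φ₁ sin φ₂ + cos φ₁ cos φ₂ cos Δλ
      = sin(54.50°)sin(42.80°) + cos(54.50°)cos(42.80°)cos(-172.50°) = 0.1307
σ = 82.489° → d = Rσ = 6362·1.43971 = 9159 km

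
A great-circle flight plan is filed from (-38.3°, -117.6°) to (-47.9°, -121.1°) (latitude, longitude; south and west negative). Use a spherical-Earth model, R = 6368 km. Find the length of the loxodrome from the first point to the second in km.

1104 km

Δψ = ln[tan(π/4+φ₂/2)/tan(π/4+φ₁/2)] = -0.2302;  Δφ = -0.1676 rad,  Δλ = -0.0611 rad
q = Δφ/Δψ = 0.7278
d = R·√(Δφ² + q²Δλ²) = 6368·0.17335 = 1104 km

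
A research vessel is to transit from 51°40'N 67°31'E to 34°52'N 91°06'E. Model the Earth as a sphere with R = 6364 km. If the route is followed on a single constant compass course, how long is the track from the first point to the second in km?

2655 km

Δψ = ln[tan(π/4+φ₂/2)/tan(π/4+φ₁/2)] = -0.4067;  Δφ = -0.2932 rad,  Δλ = +0.4116 rad
q = Δφ/Δψ = 0.7209
d = R·√(Δφ² + q²Δλ²) = 6364·0.41715 = 2655 km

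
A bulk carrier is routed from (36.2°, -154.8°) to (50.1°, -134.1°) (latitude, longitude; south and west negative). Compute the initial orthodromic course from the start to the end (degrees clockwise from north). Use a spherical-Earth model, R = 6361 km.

θ = atan2( sin Δλ·cos φ₂ ,  cos φ₁ sin φ₂ − sin φ₁ cos φ₂ cos Δλ )
  = atan2(+0.2267, +0.2647) = 40.58°

40.6°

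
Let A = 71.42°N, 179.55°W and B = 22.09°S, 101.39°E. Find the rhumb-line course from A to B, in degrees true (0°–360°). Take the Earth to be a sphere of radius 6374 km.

Δψ = ln[tan(π/4+φ₂/2)/tan(π/4+φ₁/2)] = -2.2059
Δλ = -1.3799 rad (taken the short way round)
course = atan2(Δλ, Δψ) = 212.03°

212.0°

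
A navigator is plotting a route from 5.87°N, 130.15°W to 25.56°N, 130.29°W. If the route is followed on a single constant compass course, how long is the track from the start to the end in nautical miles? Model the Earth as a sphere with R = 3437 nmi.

Δψ = ln[tan(π/4+φ₂/2)/tan(π/4+φ₁/2)] = +0.3591;  Δφ = +0.3437 rad,  Δλ = -0.0024 rad
q = Δφ/Δψ = 0.9571
d = R·√(Δφ² + q²Δλ²) = 3437·0.34366 = 1181 nmi

1181 nmi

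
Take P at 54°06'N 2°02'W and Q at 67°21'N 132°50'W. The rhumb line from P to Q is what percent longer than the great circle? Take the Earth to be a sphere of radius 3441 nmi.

Great circle: σ = 0.9273 rad → d_gc = Rσ = 3190.8 nmi
Rhumb: Δφ = +0.2313, Δλ = -2.2829, Δψ = +0.4809, q = Δφ/Δψ = 0.4809 → d_rh = R√(Δφ²+q²Δλ²) = 3860.3 nmi
Excess = (3860.3 − 3190.8) / 3190.8 = 669.5 / 3190.8 = 20.98% ≈ 21.0%

21.0%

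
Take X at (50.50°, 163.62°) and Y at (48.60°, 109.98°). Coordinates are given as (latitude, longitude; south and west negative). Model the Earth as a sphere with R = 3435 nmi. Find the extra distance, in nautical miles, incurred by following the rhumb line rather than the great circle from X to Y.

46 nmi

Great circle: cos σ = sin φ₁ sin φ₂ + cos φ₁ cos φ₂ cos Δλ,  σ = 0.5949 rad → d_gc = 2043.59 nmi
Rhumb line: Δψ = -0.0511, q = Δφ/Δψ = 0.6487, d_rh = R√(Δφ²+q²Δλ²) = 2089.13 nmi
Excess = 2089.13 − 2043.59 = 45.54 ≈ 46 nmi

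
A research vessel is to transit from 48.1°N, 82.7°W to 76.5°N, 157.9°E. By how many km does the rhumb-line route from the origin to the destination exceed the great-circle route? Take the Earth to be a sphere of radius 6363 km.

Great circle: cos σ = sin φ₁ sin φ₂ + cos φ₁ cos φ₂ cos Δλ,  σ = 0.8669 rad → d_gc = 5515.9 km
Rhumb line: Δψ = +1.1740, q = Δφ/Δψ = 0.4222, d_rh = R√(Δφ²+q²Δλ²) = 6425.9 km
Excess = 6425.9 − 5515.9 = 910.0 ≈ 910 km

910 km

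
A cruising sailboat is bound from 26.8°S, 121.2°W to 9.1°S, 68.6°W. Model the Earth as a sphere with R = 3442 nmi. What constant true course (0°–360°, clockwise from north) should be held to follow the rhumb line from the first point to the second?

Meridional parts: M(φ₁)=-0.4858, M(φ₂)=-0.1595 → ΔM = +0.3263;  Δλ = +0.9180 rad
tan C = Δλ / ΔM = +2.8135 → C = 70.43°

70.4°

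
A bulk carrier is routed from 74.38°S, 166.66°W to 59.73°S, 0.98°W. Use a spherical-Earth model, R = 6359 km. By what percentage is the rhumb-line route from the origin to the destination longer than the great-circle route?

Great circle: σ = 0.7950 rad → d_gc = Rσ = 5055.7 km
Rhumb: Δφ = +0.2557, Δλ = +2.8917, Δψ = +0.6790, q = Δφ/Δψ = 0.3766 → d_rh = R√(Δφ²+q²Δλ²) = 7112.4 km
Excess = (7112.4 − 5055.7) / 5055.7 = 2056.7 / 5055.7 = 40.68% ≈ 40.7%

40.7%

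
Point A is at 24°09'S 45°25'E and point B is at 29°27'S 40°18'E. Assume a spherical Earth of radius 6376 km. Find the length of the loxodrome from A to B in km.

778 km

Rhumb course C = atan2(Δλ, Δψ) with Δψ = ln[tan(π/4+φ₂/2)/tan(π/4+φ₁/2)] = -0.1037, Δλ = -0.0893 → C = 220.74°
d = R·|Δφ| / |cos C| = 6376·0.09250 / 0.75772 = 778 km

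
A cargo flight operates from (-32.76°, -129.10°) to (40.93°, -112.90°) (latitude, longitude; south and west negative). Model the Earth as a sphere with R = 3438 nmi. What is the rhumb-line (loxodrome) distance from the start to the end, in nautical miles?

4512 nmi

Rhumb course C = atan2(Δλ, Δψ) with Δψ = ln[tan(π/4+φ₂/2)/tan(π/4+φ₁/2)] = +1.3900, Δλ = +0.2827 → C = 11.50°
d = R·|Δφ| / |cos C| = 3438·1.28613 / 0.97993 = 4512 nmi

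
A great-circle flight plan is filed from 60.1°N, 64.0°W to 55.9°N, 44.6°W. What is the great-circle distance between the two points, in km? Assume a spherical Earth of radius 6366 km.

1228 km

cos σ = sin φ₁ sin φ₂ + cos φ₁ cos φ₂ cos Δλ
      = sin(60.10°)sin(55.90°) + cos(60.10°)cos(55.90°)cos(19.40°) = 0.9814
σ = 11.054° → d = Rσ = 6366·0.19293 = 1228 km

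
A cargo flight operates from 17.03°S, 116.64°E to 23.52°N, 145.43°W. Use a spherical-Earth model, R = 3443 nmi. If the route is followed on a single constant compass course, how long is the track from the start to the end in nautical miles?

6246 nmi

Rhumb course C = atan2(Δλ, Δψ) with Δψ = ln[tan(π/4+φ₂/2)/tan(π/4+φ₁/2)] = +0.7242, Δλ = +1.7092 → C = 67.04°
d = R·|Δφ| / |cos C| = 3443·0.70773 / 0.39015 = 6246 nmi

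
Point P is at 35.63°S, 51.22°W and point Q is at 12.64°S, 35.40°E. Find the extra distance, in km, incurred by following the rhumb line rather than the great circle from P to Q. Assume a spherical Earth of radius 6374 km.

Great circle: cos σ = sin φ₁ sin φ₂ + cos φ₁ cos φ₂ cos Δλ,  σ = 1.3957 rad → d_gc = 8896.0 km
Rhumb line: Δψ = +0.4439, q = Δφ/Δψ = 0.9039, d_rh = R√(Δφ²+q²Δλ²) = 9078.3 km
Excess = 9078.3 − 8896.0 = 182.3 ≈ 182 km

182 km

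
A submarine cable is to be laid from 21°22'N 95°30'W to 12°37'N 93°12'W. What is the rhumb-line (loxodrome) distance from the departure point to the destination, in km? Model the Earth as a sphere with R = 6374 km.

1004 km

Rhumb course C = atan2(Δλ, Δψ) with Δψ = ln[tan(π/4+φ₂/2)/tan(π/4+φ₁/2)] = -0.1599, Δλ = +0.0401 → C = 165.90°
d = R·|Δφ| / |cos C| = 6374·0.15272 / 0.96989 = 1004 km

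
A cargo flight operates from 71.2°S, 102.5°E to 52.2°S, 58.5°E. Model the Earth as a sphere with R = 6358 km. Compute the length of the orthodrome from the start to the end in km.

cos σ = sin φ₁ sin φ₂ + cos φ₁ cos φ₂ cos Δλ
      = sin(-71.20°)sin(-52.20°) + cos(-71.20°)cos(-52.20°)cos(-44.00°) = 0.8901
σ = 27.116° → d = Rσ = 6358·0.47327 = 3009 km

3009 km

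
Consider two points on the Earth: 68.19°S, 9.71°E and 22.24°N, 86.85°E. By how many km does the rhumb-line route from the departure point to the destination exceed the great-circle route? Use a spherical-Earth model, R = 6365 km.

257 km

Great circle: cos σ = sin φ₁ sin φ₂ + cos φ₁ cos φ₂ cos Δλ,  σ = 1.8492 rad → d_gc = 11770.4 km
Rhumb line: Δψ = +2.0451, q = Δφ/Δψ = 0.7717, d_rh = R√(Δφ²+q²Δλ²) = 12027.4 km
Excess = 12027.4 − 11770.4 = 257.0 ≈ 257 km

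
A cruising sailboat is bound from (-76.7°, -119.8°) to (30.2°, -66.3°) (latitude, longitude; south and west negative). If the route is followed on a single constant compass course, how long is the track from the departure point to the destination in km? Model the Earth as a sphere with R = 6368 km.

12570 km

Δψ = ln[tan(π/4+φ₂/2)/tan(π/4+φ₁/2)] = +2.7024;  Δφ = +1.8658 rad,  Δλ = +0.9338 rad
q = Δφ/Δψ = 0.6904
d = R·√(Δφ² + q²Δλ²) = 6368·1.97399 = 12570 km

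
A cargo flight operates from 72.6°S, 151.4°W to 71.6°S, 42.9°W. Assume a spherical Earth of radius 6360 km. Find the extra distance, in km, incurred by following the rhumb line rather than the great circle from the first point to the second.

495 km

Great circle: cos σ = sin φ₁ sin φ₂ + cos φ₁ cos φ₂ cos Δλ,  σ = 0.5043 rad → d_gc = 3207.5 km
Rhumb line: Δψ = +0.0568, q = Δφ/Δψ = 0.3073, d_rh = R√(Δφ²+q²Δλ²) = 3702.5 km
Excess = 3702.5 − 3207.5 = 495.0 ≈ 495 km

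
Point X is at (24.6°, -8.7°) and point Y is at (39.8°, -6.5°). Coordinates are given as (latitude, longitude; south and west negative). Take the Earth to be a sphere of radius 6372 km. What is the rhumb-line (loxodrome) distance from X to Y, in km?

1703 km

Δψ = ln[tan(π/4+φ₂/2)/tan(π/4+φ₁/2)] = +0.3152;  Δφ = +0.2653 rad,  Δλ = +0.0384 rad
q = Δφ/Δψ = 0.8417
d = R·√(Δφ² + q²Δλ²) = 6372·0.26725 = 1703 km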